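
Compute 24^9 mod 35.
Use repeated squaring. Binary(9) = 1001. Walk through the bits of the exponent 9 left-to-right: at each bit after the leading one, square the running value, then multiply by 24 if the bit is 1 (always reducing mod 35):
  bit 1 = 1 (leading): start with 24.
  bit 2 = 0: square 24^2 = 576 ≡ 16 (mod 35).
  bit 3 = 0: square 16^2 = 256 ≡ 11 (mod 35).
  bit 4 = 1: square 11^2 = 121 ≡ 16; bit is 1, so multiply 16·24 = 384 ≡ 34 (mod 35).
Final value: 24^9 ≡ 34 (mod 35).

Final answer: 34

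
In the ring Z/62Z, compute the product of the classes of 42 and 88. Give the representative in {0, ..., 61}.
Reduce the factors first: 88 ≡ 26 (mod 62), so 42 · 88 ≡ 42 · 26 (mod 62). 42 · 26 = 1092. Dividing by 62: 1092 = 17·62 + 38. So (42 · 88) mod 62 = 38.

Final answer: 38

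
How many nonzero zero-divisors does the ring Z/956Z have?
Z/956Z has 479 nonzero zero-divisors

In Z/956Z each nonzero element is either a unit (gcd with 956 is 1) or a zero-divisor (gcd > 1). The number of units is φ(956): factorise 956 = 2^2 · 239, so φ(956) = (2^2 − 2^1) · (239 − 1) = 2 · 238 = 476. The nonzero elements number 956 − 1 = 955. Hence the nonzero zero-divisors number 955 − 476 = 479.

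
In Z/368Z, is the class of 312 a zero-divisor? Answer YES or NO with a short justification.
YES

gcd(312, 368) = 8 > 1, so 312 is not a unit in Z/368Z. In Z/nZ every nonzero non-unit is a zero-divisor: explicitly, take b = 368/gcd = 46 ≠ 0 (mod 368); then 312·46 = 14352 = 39·368, i.e. 312·46 ≡ 0 (mod 368). So 312 is a zero-divisor.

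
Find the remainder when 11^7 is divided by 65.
Use repeated squaring. Binary(7) = 111. Walk through the bits of the exponent 7 left-to-right: at each bit after the leading one, square the running value, then multiply by 11 if the bit is 1 (always reducing mod 65):
  bit 1 = 1 (leading): start with 11.
  bit 2 = 1: square 11^2 = 121 ≡ 56; bit is 1, so multiply 56·11 = 616 ≡ 31 (mod 65).
  bit 3 = 1: square 31^2 = 961 ≡ 51; bit is 1, so multiply 51·11 = 561 ≡ 41 (mod 65).
Final value: 11^7 ≡ 41 (mod 65).

Final answer: 41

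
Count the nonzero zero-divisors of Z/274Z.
Z/274Z has 137 nonzero zero-divisors

In Z/274Z each nonzero element is either a unit (gcd with 274 is 1) or a zero-divisor (gcd > 1). The number of units is φ(274): factorise 274 = 2 · 137, so φ(274) = (2 − 1) · (137 − 1) = 1 · 136 = 136. The nonzero elements number 274 − 1 = 273. Hence the nonzero zero-divisors number 273 − 136 = 137.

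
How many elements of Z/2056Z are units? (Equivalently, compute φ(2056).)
Z/2056Z has φ(2056) = 1024 units

An element a ∈ Z/2056Z is a unit iff gcd(a, 2056) = 1, so the number of units is φ(2056). φ is multiplicative, with φ(p^e) = p^e − p^(e−1). Factorise 2056 = 2^3 · 257. Then
  φ(2056) = (2^3 − 2^2) · (257 − 1) = 4 · 256 = 1024.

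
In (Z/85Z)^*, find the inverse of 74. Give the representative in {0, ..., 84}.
74^(−1) ≡ 54 (mod 85)

Apply the extended Euclidean algorithm to (85, 74), tracking rows (r, s, t) with s·85 + t·74 = r. Each division r_prev = q·r_cur + r_new produces the new row as (previous row) − q·(current row):
  row A: (85, 1, 0)   [1·85 + 0·74 = 85]
  row B: (74, 0, 1)   [0·85 + 1·74 = 74]
  85 = 1·74 + 11   → row C = row A − 1·row B = (11, 1, −1)   [check: 1·85 − 1·74 = 11]
  74 = 6·11 + 8   → row D = row B − 6·row C = (8, −6, 7)   [check: −6·85 + 7·74 = 8]
  11 = 1·8 + 3   → row E = row C − 1·row D = (3, 7, −8)   [check: 7·85 − 8·74 = 3]
  8 = 2·3 + 2   → row F = row D − 2·row E = (2, −20, 23)   [check: −20·85 + 23·74 = 2]
  3 = 1·2 + 1   → row G = row E − 1·row F = (1, 27, −31)   [check: 27·85 − 31·74 = 1]
  2 = 2·1 + 0   → remainder 0, stop. gcd = 1 (last nonzero row G).
The gcd is 1, so 74 is invertible mod 85. The last nonzero row gives 27·85 − 31·74 = 1, so t = −31. So 74^(−1) ≡ −31 ≡ 54 (mod 85). Verify: 74 · 54 = 3996 ≡ 1 (mod 85). ✓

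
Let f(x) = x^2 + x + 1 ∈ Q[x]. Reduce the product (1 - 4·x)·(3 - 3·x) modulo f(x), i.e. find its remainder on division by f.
First multiply in Q[x] without reducing: a · b = 12·x^2 - 15·x + 3. Now divide by f(x) = x^2 + x + 1, eliminating the leading term at each step:
  leading term 12·x^2: subtract (12)·f(x) = 12·x^2 + 12·x + 12, leaving -27·x - 9
The degree is now < 2, so this is the remainder. Hence a · b ≡ -27·x - 9 in Q[x]/(f).

Final answer: a · b ≡ -27·x - 9 (mod f(x))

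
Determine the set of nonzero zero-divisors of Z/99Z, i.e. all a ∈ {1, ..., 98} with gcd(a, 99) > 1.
nonzero zero-divisors of Z/99Z = {3, 6, 9, 11, 12, 15, 18, 21, 22, 24, 27, 30, 33, 36, 39, 42, 44, 45, 48, 51, 54, 55, 57, 60, 63, 66, 69, 72, 75, 77, 78, 81, 84, 87, 88, 90, 93, 96}

An element a ∈ Z/99Z (with a ≠ 0) is a zero-divisor iff gcd(a, 99) > 1 (because a is a unit precisely when gcd(a, n) = 1, and in Z/nZ every nonzero, non-unit element is a zero-divisor). Scan a = 1, ..., 98 and keep those with gcd(a, 99) > 1:
  gcd(3, 99) = 3, gcd(6, 99) = 3, gcd(9, 99) = 9, gcd(11, 99) = 11, gcd(12, 99) = 3, gcd(15, 99) = 3, gcd(18, 99) = 9, gcd(21, 99) = 3, gcd(22, 99) = 11, gcd(24, 99) = 3, gcd(27, 99) = 9, gcd(30, 99) = 3, gcd(33, 99) = 33, gcd(36, 99) = 9, gcd(39, 99) = 3, gcd(42, 99) = 3, gcd(44, 99) = 11, gcd(45, 99) = 9, gcd(48, 99) = 3, gcd(51, 99) = 3, gcd(54, 99) = 9, gcd(55, 99) = 11, gcd(57, 99) = 3, gcd(60, 99) = 3, gcd(63, 99) = 9, gcd(66, 99) = 33, gcd(69, 99) = 3, gcd(72, 99) = 9, gcd(75, 99) = 3, gcd(77, 99) = 11, gcd(78, 99) = 3, gcd(81, 99) = 9, gcd(84, 99) = 3, gcd(87, 99) = 3, gcd(88, 99) = 11, gcd(90, 99) = 9, gcd(93, 99) = 3, gcd(96, 99) = 3.
All other a ∈ {1, ..., 98} have gcd(a, 99) = 1 and are units. So the nonzero zero-divisors are exactly the 38 values of a appearing in this scan.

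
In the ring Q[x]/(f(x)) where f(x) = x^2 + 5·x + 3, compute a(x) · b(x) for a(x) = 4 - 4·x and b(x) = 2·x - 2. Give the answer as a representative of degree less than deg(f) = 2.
First multiply in Q[x] without reducing: a · b = -8·x^2 + 16·x - 8. Now divide by f(x) = x^2 + 5·x + 3, eliminating the leading term at each step:
  leading term -8·x^2: subtract (-8)·f(x) = -8·x^2 - 40·x - 24, leaving 56·x + 16
The degree is now < 2, so this is the remainder. Hence a · b ≡ 56·x + 16 in Q[x]/(f).

Final answer: a · b ≡ 56·x + 16 (mod f(x))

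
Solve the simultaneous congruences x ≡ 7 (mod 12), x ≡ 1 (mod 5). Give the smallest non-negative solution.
x ≡ 31 (mod 60); the representative in [0, 60) is 31

The moduli 12, 5 are pairwise coprime, so by the CRT there is a unique solution mod 12·5 = 60.
Solve by successive substitution. Start with x ≡ 7 (mod 12).
  Combine with x ≡ 1 (mod 5): write x = 7 + 12·t and require 7 + 12·t ≡ 1 (mod 5), i.e. 12·t ≡ 1 − 7 ≡ 4 (mod 5). Since 12^(−1) ≡ 3 (mod 5) (12 ≡ 2 (mod 5)), t ≡ 3·4 ≡ 2 (mod 5). So x ≡ 7 + 12·2 = 31 (mod 60).
Unique solution in [0, 60): x = 31.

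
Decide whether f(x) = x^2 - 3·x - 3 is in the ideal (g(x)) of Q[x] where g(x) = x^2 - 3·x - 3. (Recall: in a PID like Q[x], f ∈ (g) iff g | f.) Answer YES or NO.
In Q[x] the ideal (g) consists of all multiples of g, so f ∈ (g) iff g | f, i.e. iff the remainder of f on division by g is 0. Divide f by g (g is monic, so eliminate the leading term of the running remainder at each step):
  leading term x^2: subtract (1)·g(x) = x^2 - 3·x - 3, leaving 0
The remainder is 0, so f(x) = g(x) · h(x) with h(x) = 1. Hence g | f, i.e. f ∈ (g).

Final answer: YES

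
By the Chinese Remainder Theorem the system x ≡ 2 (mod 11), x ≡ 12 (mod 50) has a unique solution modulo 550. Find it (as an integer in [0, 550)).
The moduli 11, 50 are pairwise coprime, so by the CRT there is a unique solution mod 11·50 = 550.
Solve by successive substitution. Start with x ≡ 2 (mod 11).
  Combine with x ≡ 12 (mod 50): write x = 2 + 11·t and require 2 + 11·t ≡ 12 (mod 50), i.e. 11·t ≡ 12 − 2 ≡ 10 (mod 50). Since 11^(−1) ≡ 41 (mod 50), t ≡ 41·10 ≡ 10 (mod 50). So x ≡ 2 + 11·10 = 112 (mod 550).
Unique solution in [0, 550): x = 112.

Final answer: x ≡ 112 (mod 550); the representative in [0, 550) is 112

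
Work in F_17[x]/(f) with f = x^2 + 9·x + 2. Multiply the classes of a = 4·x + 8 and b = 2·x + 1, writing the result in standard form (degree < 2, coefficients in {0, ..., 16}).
Multiply as integer polynomials: a · b = 8·x^2 + 20·x + 8. Reducing coefficients mod 17: a · b ≡ 8·x^2 + 3·x + 8. Now divide by f(x) = x^2 + 9·x + 2 in F_17[x], eliminating the leading term at each step:
  leading term 8·x^2: subtract (8)·f(x) = 8·x^2 + 4·x + 16, leaving 16·x + 9 (coefficients mod 17)
The degree is now < 2, so this is the remainder. Hence a · b ≡ 16·x + 9 in F_17[x]/(f).

Final answer: a · b ≡ 16·x + 9 (mod f(x))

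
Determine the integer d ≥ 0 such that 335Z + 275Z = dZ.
(335, 275) = (5); d = 5

In the PID Z, (a, b) is generated by gcd(a, b). Compute gcd(335, 275) with the extended Euclidean algorithm, tracking rows (r, s, t) with s·335 + t·275 = r:
  row A: (335, 1, 0)   [1·335 + 0·275 = 335]
  row B: (275, 0, 1)   [0·335 + 1·275 = 275]
  335 = 1·275 + 60   → row C = row A − 1·row B = (60, 1, −1)   [check: 1·335 − 1·275 = 60]
  275 = 4·60 + 35   → row D = row B − 4·row C = (35, −4, 5)   [check: −4·335 + 5·275 = 35]
  60 = 1·35 + 25   → row E = row C − 1·row D = (25, 5, −6)   [check: 5·335 − 6·275 = 25]
  35 = 1·25 + 10   → row F = row D − 1·row E = (10, −9, 11)   [check: −9·335 + 11·275 = 10]
  25 = 2·10 + 5   → row G = row E − 2·row F = (5, 23, −28)   [check: 23·335 − 28·275 = 5]
  10 = 2·5 + 0   → remainder 0, stop. gcd = 5 (last nonzero row G).
So gcd(335, 275) = 5, with Bézout identity 23·335 − 28·275 = 5. Containment (⊇): the Bézout identity exhibits 5 as an element of (335, 275), giving (5) ⊆ (335, 275). Containment (⊆): since 5 | 335 and 5 | 275 (335 = 5·67, 275 = 5·55), every Z-linear combination of 335 and 275 is divisible by 5, so (335, 275) ⊆ (5). Therefore (335, 275) = (5), d = 5.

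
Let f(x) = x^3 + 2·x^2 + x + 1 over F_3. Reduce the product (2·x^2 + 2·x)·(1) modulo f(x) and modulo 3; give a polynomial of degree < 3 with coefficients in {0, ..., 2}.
a · b ≡ 2·x^2 + 2·x (mod f(x))

Multiply as integer polynomials: a · b = 2·x^2 + 2·x. Reducing coefficients mod 3: a · b ≡ 2·x^2 + 2·x. This already has degree < 3, so no reduction by f is needed. Hence a · b ≡ 2·x^2 + 2·x in F_3[x]/(f).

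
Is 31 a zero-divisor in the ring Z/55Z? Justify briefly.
gcd(31, 55) = 1, so 31 is a unit in Z/55Z (it has a multiplicative inverse). A unit cannot be a zero-divisor: if 31·b ≡ 0 then multiplying both sides by 31^(−1) gives b ≡ 0. So 31 is not a zero-divisor.

Final answer: NO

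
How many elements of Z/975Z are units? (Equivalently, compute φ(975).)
An element a ∈ Z/975Z is a unit iff gcd(a, 975) = 1, so the number of units is φ(975). φ is multiplicative, with φ(p^e) = p^e − p^(e−1). Factorise 975 = 3 · 5^2 · 13. Then
  φ(975) = (3 − 1) · (5^2 − 5^1) · (13 − 1) = 2 · 20 · 12 = 480.

Final answer: Z/975Z has φ(975) = 480 units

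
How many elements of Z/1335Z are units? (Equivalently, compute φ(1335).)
An element a ∈ Z/1335Z is a unit iff gcd(a, 1335) = 1, so the number of units is φ(1335). φ is multiplicative, with φ(p^e) = p^e − p^(e−1). Factorise 1335 = 3 · 5 · 89. Then
  φ(1335) = (3 − 1) · (5 − 1) · (89 − 1) = 2 · 4 · 88 = 704.

Final answer: Z/1335Z has φ(1335) = 704 units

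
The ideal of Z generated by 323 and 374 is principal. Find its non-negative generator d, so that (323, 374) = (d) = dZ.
In the PID Z, (a, b) is generated by gcd(a, b). Compute gcd(374, 323) with the extended Euclidean algorithm, tracking rows (r, s, t) with s·374 + t·323 = r:
  row A: (374, 1, 0)   [1·374 + 0·323 = 374]
  row B: (323, 0, 1)   [0·374 + 1·323 = 323]
  374 = 1·323 + 51   → row C = row A − 1·row B = (51, 1, −1)   [check: 1·374 − 1·323 = 51]
  323 = 6·51 + 17   → row D = row B − 6·row C = (17, −6, 7)   [check: −6·374 + 7·323 = 17]
  51 = 3·17 + 0   → remainder 0, stop. gcd = 17 (last nonzero row D).
So gcd(323, 374) = 17, with Bézout identity −6·374 + 7·323 = 17. Containment (⊇): the Bézout identity exhibits 17 as an element of (323, 374), giving (17) ⊆ (323, 374). Containment (⊆): since 17 | 323 and 17 | 374 (323 = 17·19, 374 = 17·22), every Z-linear combination of 323 and 374 is divisible by 17, so (323, 374) ⊆ (17). Therefore (323, 374) = (17), d = 17.

Final answer: (323, 374) = (17); d = 17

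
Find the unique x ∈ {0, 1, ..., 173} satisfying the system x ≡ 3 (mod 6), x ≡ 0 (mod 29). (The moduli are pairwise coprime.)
x ≡ 87 (mod 174); the representative in [0, 174) is 87

The moduli 6, 29 are pairwise coprime, so by the CRT there is a unique solution mod 6·29 = 174.
Solve by successive substitution. Start with x ≡ 3 (mod 6).
  Combine with x ≡ 0 (mod 29): write x = 3 + 6·t and require 3 + 6·t ≡ 0 (mod 29), i.e. 6·t ≡ 0 − 3 ≡ 26 (mod 29). Since 6^(−1) ≡ 5 (mod 29), t ≡ 5·26 ≡ 14 (mod 29). So x ≡ 3 + 6·14 = 87 (mod 174).
Unique solution in [0, 174): x = 87.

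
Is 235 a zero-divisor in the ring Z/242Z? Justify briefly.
gcd(235, 242) = 1, so 235 is a unit in Z/242Z (it has a multiplicative inverse). A unit cannot be a zero-divisor: if 235·b ≡ 0 then multiplying both sides by 235^(−1) gives b ≡ 0. So 235 is not a zero-divisor.

Final answer: NO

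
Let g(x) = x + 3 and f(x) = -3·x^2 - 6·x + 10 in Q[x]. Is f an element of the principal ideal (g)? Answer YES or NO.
NO

In Q[x] the ideal (g) consists of all multiples of g, so f ∈ (g) iff g | f, i.e. iff the remainder of f on division by g is 0. Divide f by g (g is monic, so eliminate the leading term of the running remainder at each step):
  leading term -3·x^2: subtract (-3·x)·g(x) = -3·x^2 - 9·x, leaving 3·x + 10
  leading term 3·x: subtract (3)·g(x) = 3·x + 9, leaving 1
The remainder r(x) = 1 ≠ 0 (and deg r < deg g), so g ∤ f, i.e. f ∉ (g).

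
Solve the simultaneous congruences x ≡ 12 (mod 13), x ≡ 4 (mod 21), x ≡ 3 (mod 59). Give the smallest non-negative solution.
The moduli 13, 21, 59 are pairwise coprime, so by the CRT there is a unique solution mod 13·21·59 = 16107.
Solve by successive substitution. Start with x ≡ 12 (mod 13).
  Combine with x ≡ 4 (mod 21): write x = 12 + 13·t and require 12 + 13·t ≡ 4 (mod 21), i.e. 13·t ≡ 4 − 12 ≡ 13 (mod 21). Since 13^(−1) ≡ 13 (mod 21), t ≡ 13·13 ≡ 1 (mod 21). So x ≡ 12 + 13·1 = 25 (mod 273).
  Combine with x ≡ 3 (mod 59): write x = 25 + 273·t and require 25 + 273·t ≡ 3 (mod 59), i.e. 273·t ≡ 3 − 25 ≡ 37 (mod 59). Since 273^(−1) ≡ 8 (mod 59) (273 ≡ 37 (mod 59)), t ≡ 8·37 ≡ 1 (mod 59). So x ≡ 25 + 273·1 = 298 (mod 16107).
Unique solution in [0, 16107): x = 298.

Final answer: x ≡ 298 (mod 16107); the representative in [0, 16107) is 298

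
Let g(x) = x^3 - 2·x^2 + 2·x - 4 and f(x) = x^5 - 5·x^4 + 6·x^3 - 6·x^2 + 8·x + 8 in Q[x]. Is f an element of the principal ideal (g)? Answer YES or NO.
In Q[x] the ideal (g) consists of all multiples of g, so f ∈ (g) iff g | f, i.e. iff the remainder of f on division by g is 0. Divide f by g (g is monic, so eliminate the leading term of the running remainder at each step):
  leading term x^5: subtract (x^2)·g(x) = x^5 - 2·x^4 + 2·x^3 - 4·x^2, leaving -3·x^4 + 4·x^3 - 2·x^2 + 8·x + 8
  leading term -3·x^4: subtract (-3·x)·g(x) = -3·x^4 + 6·x^3 - 6·x^2 + 12·x, leaving -2·x^3 + 4·x^2 - 4·x + 8
  leading term -2·x^3: subtract (-2)·g(x) = -2·x^3 + 4·x^2 - 4·x + 8, leaving 0
The remainder is 0, so f(x) = g(x) · h(x) with h(x) = x^2 - 3·x - 2. Hence g | f, i.e. f ∈ (g).

Final answer: YES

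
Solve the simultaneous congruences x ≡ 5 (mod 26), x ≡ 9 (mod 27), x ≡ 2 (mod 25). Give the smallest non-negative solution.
The moduli 26, 27, 25 are pairwise coprime, so by the CRT there is a unique solution mod 26·27·25 = 17550.
Solve by successive substitution. Start with x ≡ 5 (mod 26).
  Combine with x ≡ 9 (mod 27): write x = 5 + 26·t and require 5 + 26·t ≡ 9 (mod 27), i.e. 26·t ≡ 9 − 5 ≡ 4 (mod 27). Since 26^(−1) ≡ 26 (mod 27), t ≡ 26·4 ≡ 23 (mod 27). So x ≡ 5 + 26·23 = 603 (mod 702).
  Combine with x ≡ 2 (mod 25): write x = 603 + 702·t and require 603 + 702·t ≡ 2 (mod 25), i.e. 702·t ≡ 2 − 603 ≡ 24 (mod 25). Since 702^(−1) ≡ 13 (mod 25) (702 ≡ 2 (mod 25)), t ≡ 13·24 ≡ 12 (mod 25). So x ≡ 603 + 702·12 = 9027 (mod 17550).
Unique solution in [0, 17550): x = 9027.

Final answer: x ≡ 9027 (mod 17550); the representative in [0, 17550) is 9027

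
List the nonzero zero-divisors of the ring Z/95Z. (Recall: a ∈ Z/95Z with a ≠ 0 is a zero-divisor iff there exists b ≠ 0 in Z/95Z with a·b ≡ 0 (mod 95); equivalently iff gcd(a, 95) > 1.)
An element a ∈ Z/95Z (with a ≠ 0) is a zero-divisor iff gcd(a, 95) > 1 (because a is a unit precisely when gcd(a, n) = 1, and in Z/nZ every nonzero, non-unit element is a zero-divisor). Scan a = 1, ..., 94 and keep those with gcd(a, 95) > 1:
  gcd(5, 95) = 5, gcd(10, 95) = 5, gcd(15, 95) = 5, gcd(19, 95) = 19, gcd(20, 95) = 5, gcd(25, 95) = 5, gcd(30, 95) = 5, gcd(35, 95) = 5, gcd(38, 95) = 19, gcd(40, 95) = 5, gcd(45, 95) = 5, gcd(50, 95) = 5, gcd(55, 95) = 5, gcd(57, 95) = 19, gcd(60, 95) = 5, gcd(65, 95) = 5, gcd(70, 95) = 5, gcd(75, 95) = 5, gcd(76, 95) = 19, gcd(80, 95) = 5, gcd(85, 95) = 5, gcd(90, 95) = 5.
All other a ∈ {1, ..., 94} have gcd(a, 95) = 1 and are units. So the nonzero zero-divisors are exactly the 22 values of a appearing in this scan.

Final answer: nonzero zero-divisors of Z/95Z = {5, 10, 15, 19, 20, 25, 30, 35, 38, 40, 45, 50, 55, 57, 60, 65, 70, 75, 76, 80, 85, 90}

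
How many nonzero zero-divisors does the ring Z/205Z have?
Z/205Z has 44 nonzero zero-divisors

In Z/205Z each nonzero element is either a unit (gcd with 205 is 1) or a zero-divisor (gcd > 1). The number of units is φ(205): factorise 205 = 5 · 41, so φ(205) = (5 − 1) · (41 − 1) = 4 · 40 = 160. The nonzero elements number 205 − 1 = 204. Hence the nonzero zero-divisors number 204 − 160 = 44.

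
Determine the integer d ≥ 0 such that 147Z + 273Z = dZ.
In the PID Z, (a, b) is generated by gcd(a, b). Compute gcd(273, 147) with the extended Euclidean algorithm, tracking rows (r, s, t) with s·273 + t·147 = r:
  row A: (273, 1, 0)   [1·273 + 0·147 = 273]
  row B: (147, 0, 1)   [0·273 + 1·147 = 147]
  273 = 1·147 + 126   → row C = row A − 1·row B = (126, 1, −1)   [check: 1·273 − 1·147 = 126]
  147 = 1·126 + 21   → row D = row B − 1·row C = (21, −1, 2)   [check: −1·273 + 2·147 = 21]
  126 = 6·21 + 0   → remainder 0, stop. gcd = 21 (last nonzero row D).
So gcd(147, 273) = 21, with Bézout identity −1·273 + 2·147 = 21. Containment (⊇): the Bézout identity exhibits 21 as an element of (147, 273), giving (21) ⊆ (147, 273). Containment (⊆): since 21 | 147 and 21 | 273 (147 = 21·7, 273 = 21·13), every Z-linear combination of 147 and 273 is divisible by 21, so (147, 273) ⊆ (21). Therefore (147, 273) = (21), d = 21.

Final answer: (147, 273) = (21); d = 21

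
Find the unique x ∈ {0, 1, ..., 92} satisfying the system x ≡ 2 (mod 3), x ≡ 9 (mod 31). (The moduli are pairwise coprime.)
x ≡ 71 (mod 93); the representative in [0, 93) is 71

The moduli 3, 31 are pairwise coprime, so by the CRT there is a unique solution mod 3·31 = 93.
Solve by successive substitution. Start with x ≡ 2 (mod 3).
  Combine with x ≡ 9 (mod 31): write x = 2 + 3·t and require 2 + 3·t ≡ 9 (mod 31), i.e. 3·t ≡ 9 − 2 ≡ 7 (mod 31). Since 3^(−1) ≡ 21 (mod 31), t ≡ 21·7 ≡ 23 (mod 31). So x ≡ 2 + 3·23 = 71 (mod 93).
Unique solution in [0, 93): x = 71.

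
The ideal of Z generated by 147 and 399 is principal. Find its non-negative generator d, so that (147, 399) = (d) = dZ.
(147, 399) = (21); d = 21

In the PID Z, (a, b) is generated by gcd(a, b). Compute gcd(399, 147) with the extended Euclidean algorithm, tracking rows (r, s, t) with s·399 + t·147 = r:
  row A: (399, 1, 0)   [1·399 + 0·147 = 399]
  row B: (147, 0, 1)   [0·399 + 1·147 = 147]
  399 = 2·147 + 105   → row C = row A − 2·row B = (105, 1, −2)   [check: 1·399 − 2·147 = 105]
  147 = 1·105 + 42   → row D = row B − 1·row C = (42, −1, 3)   [check: −1·399 + 3·147 = 42]
  105 = 2·42 + 21   → row E = row C − 2·row D = (21, 3, −8)   [check: 3·399 − 8·147 = 21]
  42 = 2·21 + 0   → remainder 0, stop. gcd = 21 (last nonzero row E).
So gcd(147, 399) = 21, with Bézout identity 3·399 − 8·147 = 21. Containment (⊇): the Bézout identity exhibits 21 as an element of (147, 399), giving (21) ⊆ (147, 399). Containment (⊆): since 21 | 147 and 21 | 399 (147 = 21·7, 399 = 21·19), every Z-linear combination of 147 and 399 is divisible by 21, so (147, 399) ⊆ (21). Therefore (147, 399) = (21), d = 21.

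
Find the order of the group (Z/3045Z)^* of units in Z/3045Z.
(Z/3045Z)^* consists of the classes a with gcd(a, 3045) = 1, so its order is φ(3045). φ is multiplicative, with φ(p^e) = p^e − p^(e−1). Factorise 3045 = 3 · 5 · 7 · 29. Then
  φ(3045) = (3 − 1) · (5 − 1) · (7 − 1) · (29 − 1) = 2 · 4 · 6 · 28 = 1344.
Thus |(Z/3045Z)^*| = 1344.

Final answer: |(Z/3045Z)^*| = 1344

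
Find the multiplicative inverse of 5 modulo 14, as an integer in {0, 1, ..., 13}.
5^(−1) ≡ 3 (mod 14)

Apply the extended Euclidean algorithm to (14, 5), tracking rows (r, s, t) with s·14 + t·5 = r. Each division r_prev = q·r_cur + r_new produces the new row as (previous row) − q·(current row):
  row A: (14, 1, 0)   [1·14 + 0·5 = 14]
  row B: (5, 0, 1)   [0·14 + 1·5 = 5]
  14 = 2·5 + 4   → row C = row A − 2·row B = (4, 1, −2)   [check: 1·14 − 2·5 = 4]
  5 = 1·4 + 1   → row D = row B − 1·row C = (1, −1, 3)   [check: −1·14 + 3·5 = 1]
  4 = 4·1 + 0   → remainder 0, stop. gcd = 1 (last nonzero row D).
The gcd is 1, so 5 is invertible mod 14. The last nonzero row gives −1·14 + 3·5 = 1, so t = 3. So 5^(−1) ≡ 3 (mod 14). Verify: 5 · 3 = 15 ≡ 1 (mod 14). ✓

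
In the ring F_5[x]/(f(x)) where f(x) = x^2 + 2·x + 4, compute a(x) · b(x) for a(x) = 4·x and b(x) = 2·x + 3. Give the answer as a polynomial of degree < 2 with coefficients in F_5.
a · b ≡ x + 3 (mod f(x))

Multiply as integer polynomials: a · b = 8·x^2 + 12·x. Reducing coefficients mod 5: a · b ≡ 3·x^2 + 2·x. Now divide by f(x) = x^2 + 2·x + 4 in F_5[x], eliminating the leading term at each step:
  leading term 3·x^2: subtract (3)·f(x) = 3·x^2 + x + 2, leaving x + 3 (coefficients mod 5)
The degree is now < 2, so this is the remainder. Hence a · b ≡ x + 3 in F_5[x]/(f).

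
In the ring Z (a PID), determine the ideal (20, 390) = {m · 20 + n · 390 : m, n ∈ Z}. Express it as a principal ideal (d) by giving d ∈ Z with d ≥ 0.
In the PID Z, (a, b) is generated by gcd(a, b). Compute gcd(390, 20) with the extended Euclidean algorithm, tracking rows (r, s, t) with s·390 + t·20 = r:
  row A: (390, 1, 0)   [1·390 + 0·20 = 390]
  row B: (20, 0, 1)   [0·390 + 1·20 = 20]
  390 = 19·20 + 10   → row C = row A − 19·row B = (10, 1, −19)   [check: 1·390 − 19·20 = 10]
  20 = 2·10 + 0   → remainder 0, stop. gcd = 10 (last nonzero row C).
So gcd(20, 390) = 10, with Bézout identity 1·390 − 19·20 = 10. Containment (⊇): the Bézout identity exhibits 10 as an element of (20, 390), giving (10) ⊆ (20, 390). Containment (⊆): since 10 | 20 and 10 | 390 (20 = 10·2, 390 = 10·39), every Z-linear combination of 20 and 390 is divisible by 10, so (20, 390) ⊆ (10). Therefore (20, 390) = (10), d = 10.

Final answer: (20, 390) = (10); d = 10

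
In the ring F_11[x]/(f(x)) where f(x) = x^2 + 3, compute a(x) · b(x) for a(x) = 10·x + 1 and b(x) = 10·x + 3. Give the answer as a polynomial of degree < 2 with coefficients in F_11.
Multiply as integer polynomials: a · b = 100·x^2 + 40·x + 3. Reducing coefficients mod 11: a · b ≡ x^2 + 7·x + 3. Now divide by f(x) = x^2 + 3 in F_11[x], eliminating the leading term at each step:
  leading term x^2: subtract (1)·f(x) = x^2 + 3, leaving 7·x (coefficients mod 11)
The degree is now < 2, so this is the remainder. Hence a · b ≡ 7·x in F_11[x]/(f).

Final answer: a · b ≡ 7·x (mod f(x))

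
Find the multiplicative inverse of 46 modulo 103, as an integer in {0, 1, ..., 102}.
46^(−1) ≡ 56 (mod 103)

Apply the extended Euclidean algorithm to (103, 46), tracking rows (r, s, t) with s·103 + t·46 = r. Each division r_prev = q·r_cur + r_new produces the new row as (previous row) − q·(current row):
  row A: (103, 1, 0)   [1·103 + 0·46 = 103]
  row B: (46, 0, 1)   [0·103 + 1·46 = 46]
  103 = 2·46 + 11   → row C = row A − 2·row B = (11, 1, −2)   [check: 1·103 − 2·46 = 11]
  46 = 4·11 + 2   → row D = row B − 4·row C = (2, −4, 9)   [check: −4·103 + 9·46 = 2]
  11 = 5·2 + 1   → row E = row C − 5·row D = (1, 21, −47)   [check: 21·103 − 47·46 = 1]
  2 = 2·1 + 0   → remainder 0, stop. gcd = 1 (last nonzero row E).
The gcd is 1, so 46 is invertible mod 103. The last nonzero row gives 21·103 − 47·46 = 1, so t = −47. So 46^(−1) ≡ −47 ≡ 56 (mod 103). Verify: 46 · 56 = 2576 ≡ 1 (mod 103). ✓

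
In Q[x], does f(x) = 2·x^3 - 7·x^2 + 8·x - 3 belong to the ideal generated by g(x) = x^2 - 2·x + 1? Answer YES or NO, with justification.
In Q[x] the ideal (g) consists of all multiples of g, so f ∈ (g) iff g | f, i.e. iff the remainder of f on division by g is 0. Divide f by g (g is monic, so eliminate the leading term of the running remainder at each step):
  leading term 2·x^3: subtract (2·x)·g(x) = 2·x^3 - 4·x^2 + 2·x, leaving -3·x^2 + 6·x - 3
  leading term -3·x^2: subtract (-3)·g(x) = -3·x^2 + 6·x - 3, leaving 0
The remainder is 0, so f(x) = g(x) · h(x) with h(x) = 2·x - 3. Hence g | f, i.e. f ∈ (g).

Final answer: YES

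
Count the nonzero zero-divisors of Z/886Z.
In Z/886Z each nonzero element is either a unit (gcd with 886 is 1) or a zero-divisor (gcd > 1). The number of units is φ(886): factorise 886 = 2 · 443, so φ(886) = (2 − 1) · (443 − 1) = 1 · 442 = 442. The nonzero elements number 886 − 1 = 885. Hence the nonzero zero-divisors number 885 − 442 = 443.

Final answer: Z/886Z has 443 nonzero zero-divisors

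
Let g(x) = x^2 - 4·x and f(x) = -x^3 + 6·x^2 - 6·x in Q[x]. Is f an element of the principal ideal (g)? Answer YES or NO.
NO

In Q[x] the ideal (g) consists of all multiples of g, so f ∈ (g) iff g | f, i.e. iff the remainder of f on division by g is 0. Divide f by g (g is monic, so eliminate the leading term of the running remainder at each step):
  leading term -x^3: subtract (-x)·g(x) = -x^3 + 4·x^2, leaving 2·x^2 - 6·x
  leading term 2·x^2: subtract (2)·g(x) = 2·x^2 - 8·x, leaving 2·x
The remainder r(x) = 2·x ≠ 0 (and deg r < deg g), so g ∤ f, i.e. f ∉ (g).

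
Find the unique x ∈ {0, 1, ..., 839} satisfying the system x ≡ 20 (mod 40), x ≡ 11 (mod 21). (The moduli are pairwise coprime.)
The moduli 40, 21 are pairwise coprime, so by the CRT there is a unique solution mod 40·21 = 840.
Solve by successive substitution. Start with x ≡ 20 (mod 40).
  Combine with x ≡ 11 (mod 21): write x = 20 + 40·t and require 20 + 40·t ≡ 11 (mod 21), i.e. 40·t ≡ 11 − 20 ≡ 12 (mod 21). Since 40^(−1) ≡ 10 (mod 21) (40 ≡ 19 (mod 21)), t ≡ 10·12 ≡ 15 (mod 21). So x ≡ 20 + 40·15 = 620 (mod 840).
Unique solution in [0, 840): x = 620.

Final answer: x ≡ 620 (mod 840); the representative in [0, 840) is 620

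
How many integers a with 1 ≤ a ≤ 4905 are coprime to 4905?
2592

The number of a ∈ {1, ..., 4905} with gcd(a, 4905) = 1 is by definition Euler's totient φ(4905). φ is multiplicative, with φ(p^e) = p^e − p^(e−1). Factorise 4905 = 3^2 · 5 · 109. Then
  φ(4905) = (3^2 − 3^1) · (5 − 1) · (109 − 1) = 6 · 4 · 108 = 2592.
So there are 2592 such integers.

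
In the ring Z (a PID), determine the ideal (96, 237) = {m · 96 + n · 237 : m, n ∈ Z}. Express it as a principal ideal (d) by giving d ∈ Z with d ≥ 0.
In the PID Z, (a, b) is generated by gcd(a, b). Compute gcd(237, 96) with the extended Euclidean algorithm, tracking rows (r, s, t) with s·237 + t·96 = r:
  row A: (237, 1, 0)   [1·237 + 0·96 = 237]
  row B: (96, 0, 1)   [0·237 + 1·96 = 96]
  237 = 2·96 + 45   → row C = row A − 2·row B = (45, 1, −2)   [check: 1·237 − 2·96 = 45]
  96 = 2·45 + 6   → row D = row B − 2·row C = (6, −2, 5)   [check: −2·237 + 5·96 = 6]
  45 = 7·6 + 3   → row E = row C − 7·row D = (3, 15, −37)   [check: 15·237 − 37·96 = 3]
  6 = 2·3 + 0   → remainder 0, stop. gcd = 3 (last nonzero row E).
So gcd(96, 237) = 3, with Bézout identity 15·237 − 37·96 = 3. Containment (⊇): the Bézout identity exhibits 3 as an element of (96, 237), giving (3) ⊆ (96, 237). Containment (⊆): since 3 | 96 and 3 | 237 (96 = 3·32, 237 = 3·79), every Z-linear combination of 96 and 237 is divisible by 3, so (96, 237) ⊆ (3). Therefore (96, 237) = (3), d = 3.

Final answer: (96, 237) = (3); d = 3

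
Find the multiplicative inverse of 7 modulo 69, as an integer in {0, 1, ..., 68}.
7^(−1) ≡ 10 (mod 69)

Apply the extended Euclidean algorithm to (69, 7), tracking rows (r, s, t) with s·69 + t·7 = r. Each division r_prev = q·r_cur + r_new produces the new row as (previous row) − q·(current row):
  row A: (69, 1, 0)   [1·69 + 0·7 = 69]
  row B: (7, 0, 1)   [0·69 + 1·7 = 7]
  69 = 9·7 + 6   → row C = row A − 9·row B = (6, 1, −9)   [check: 1·69 − 9·7 = 6]
  7 = 1·6 + 1   → row D = row B − 1·row C = (1, −1, 10)   [check: −1·69 + 10·7 = 1]
  6 = 6·1 + 0   → remainder 0, stop. gcd = 1 (last nonzero row D).
The gcd is 1, so 7 is invertible mod 69. The last nonzero row gives −1·69 + 10·7 = 1, so t = 10. So 7^(−1) ≡ 10 (mod 69). Verify: 7 · 10 = 70 ≡ 1 (mod 69). ✓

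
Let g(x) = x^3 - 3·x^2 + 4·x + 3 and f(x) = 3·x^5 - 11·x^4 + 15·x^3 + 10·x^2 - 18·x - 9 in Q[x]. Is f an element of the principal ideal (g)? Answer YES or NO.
In Q[x] the ideal (g) consists of all multiples of g, so f ∈ (g) iff g | f, i.e. iff the remainder of f on division by g is 0. Divide f by g (g is monic, so eliminate the leading term of the running remainder at each step):
  leading term 3·x^5: subtract (3·x^2)·g(x) = 3·x^5 - 9·x^4 + 12·x^3 + 9·x^2, leaving -2·x^4 + 3·x^3 + x^2 - 18·x - 9
  leading term -2·x^4: subtract (-2·x)·g(x) = -2·x^4 + 6·x^3 - 8·x^2 - 6·x, leaving -3·x^3 + 9·x^2 - 12·x - 9
  leading term -3·x^3: subtract (-3)·g(x) = -3·x^3 + 9·x^2 - 12·x - 9, leaving 0
The remainder is 0, so f(x) = g(x) · h(x) with h(x) = 3·x^2 - 2·x - 3. Hence g | f, i.e. f ∈ (g).

Final answer: YES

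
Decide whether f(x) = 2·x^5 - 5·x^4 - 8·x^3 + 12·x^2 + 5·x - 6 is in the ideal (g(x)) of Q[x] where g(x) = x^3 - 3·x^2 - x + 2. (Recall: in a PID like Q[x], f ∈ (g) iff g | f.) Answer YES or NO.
YES

In Q[x] the ideal (g) consists of all multiples of g, so f ∈ (g) iff g | f, i.e. iff the remainder of f on division by g is 0. Divide f by g (g is monic, so eliminate the leading term of the running remainder at each step):
  leading term 2·x^5: subtract (2·x^2)·g(x) = 2·x^5 - 6·x^4 - 2·x^3 + 4·x^2, leaving x^4 - 6·x^3 + 8·x^2 + 5·x - 6
  leading term x^4: subtract (x)·g(x) = x^4 - 3·x^3 - x^2 + 2·x, leaving -3·x^3 + 9·x^2 + 3·x - 6
  leading term -3·x^3: subtract (-3)·g(x) = -3·x^3 + 9·x^2 + 3·x - 6, leaving 0
The remainder is 0, so f(x) = g(x) · h(x) with h(x) = 2·x^2 + x - 3. Hence g | f, i.e. f ∈ (g).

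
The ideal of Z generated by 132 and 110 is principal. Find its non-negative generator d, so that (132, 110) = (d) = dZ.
(132, 110) = (22); d = 22

In the PID Z, (a, b) is generated by gcd(a, b). Compute gcd(132, 110) with the extended Euclidean algorithm, tracking rows (r, s, t) with s·132 + t·110 = r:
  row A: (132, 1, 0)   [1·132 + 0·110 = 132]
  row B: (110, 0, 1)   [0·132 + 1·110 = 110]
  132 = 1·110 + 22   → row C = row A − 1·row B = (22, 1, −1)   [check: 1·132 − 1·110 = 22]
  110 = 5·22 + 0   → remainder 0, stop. gcd = 22 (last nonzero row C).
So gcd(132, 110) = 22, with Bézout identity 1·132 − 1·110 = 22. Containment (⊇): the Bézout identity exhibits 22 as an element of (132, 110), giving (22) ⊆ (132, 110). Containment (⊆): since 22 | 132 and 22 | 110 (132 = 22·6, 110 = 22·5), every Z-linear combination of 132 and 110 is divisible by 22, so (132, 110) ⊆ (22). Therefore (132, 110) = (22), d = 22.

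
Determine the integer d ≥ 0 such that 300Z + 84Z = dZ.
(300, 84) = (12); d = 12

In the PID Z, (a, b) is generated by gcd(a, b). Compute gcd(300, 84) with the extended Euclidean algorithm, tracking rows (r, s, t) with s·300 + t·84 = r:
  row A: (300, 1, 0)   [1·300 + 0·84 = 300]
  row B: (84, 0, 1)   [0·300 + 1·84 = 84]
  300 = 3·84 + 48   → row C = row A − 3·row B = (48, 1, −3)   [check: 1·300 − 3·84 = 48]
  84 = 1·48 + 36   → row D = row B − 1·row C = (36, −1, 4)   [check: −1·300 + 4·84 = 36]
  48 = 1·36 + 12   → row E = row C − 1·row D = (12, 2, −7)   [check: 2·300 − 7·84 = 12]
  36 = 3·12 + 0   → remainder 0, stop. gcd = 12 (last nonzero row E).
So gcd(300, 84) = 12, with Bézout identity 2·300 − 7·84 = 12. Containment (⊇): the Bézout identity exhibits 12 as an element of (300, 84), giving (12) ⊆ (300, 84). Containment (⊆): since 12 | 300 and 12 | 84 (300 = 12·25, 84 = 12·7), every Z-linear combination of 300 and 84 is divisible by 12, so (300, 84) ⊆ (12). Therefore (300, 84) = (12), d = 12.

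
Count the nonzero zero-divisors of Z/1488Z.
Z/1488Z has 1007 nonzero zero-divisors

In Z/1488Z each nonzero element is either a unit (gcd with 1488 is 1) or a zero-divisor (gcd > 1). The number of units is φ(1488): factorise 1488 = 2^4 · 3 · 31, so φ(1488) = (2^4 − 2^3) · (3 − 1) · (31 − 1) = 8 · 2 · 30 = 480. The nonzero elements number 1488 − 1 = 1487. Hence the nonzero zero-divisors number 1487 − 480 = 1007.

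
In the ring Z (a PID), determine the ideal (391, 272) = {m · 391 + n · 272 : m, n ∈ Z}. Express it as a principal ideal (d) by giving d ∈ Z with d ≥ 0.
(391, 272) = (17); d = 17

In the PID Z, (a, b) is generated by gcd(a, b). Compute gcd(391, 272) with the extended Euclidean algorithm, tracking rows (r, s, t) with s·391 + t·272 = r:
  row A: (391, 1, 0)   [1·391 + 0·272 = 391]
  row B: (272, 0, 1)   [0·391 + 1·272 = 272]
  391 = 1·272 + 119   → row C = row A − 1·row B = (119, 1, −1)   [check: 1·391 − 1·272 = 119]
  272 = 2·119 + 34   → row D = row B − 2·row C = (34, −2, 3)   [check: −2·391 + 3·272 = 34]
  119 = 3·34 + 17   → row E = row C − 3·row D = (17, 7, −10)   [check: 7·391 − 10·272 = 17]
  34 = 2·17 + 0   → remainder 0, stop. gcd = 17 (last nonzero row E).
So gcd(391, 272) = 17, with Bézout identity 7·391 − 10·272 = 17. Containment (⊇): the Bézout identity exhibits 17 as an element of (391, 272), giving (17) ⊆ (391, 272). Containment (⊆): since 17 | 391 and 17 | 272 (391 = 17·23, 272 = 17·16), every Z-linear combination of 391 and 272 is divisible by 17, so (391, 272) ⊆ (17). Therefore (391, 272) = (17), d = 17.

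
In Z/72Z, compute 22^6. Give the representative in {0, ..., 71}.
Use repeated squaring. Binary(6) = 110. Walk through the bits of the exponent 6 left-to-right: at each bit after the leading one, square the running value, then multiply by 22 if the bit is 1 (always reducing mod 72):
  bit 1 = 1 (leading): start with 22.
  bit 2 = 1: square 22^2 = 484 ≡ 52; bit is 1, so multiply 52·22 = 1144 ≡ 64 (mod 72).
  bit 3 = 0: square 64^2 = 4096 ≡ 64 (mod 72).
Final value: 22^6 ≡ 64 (mod 72).

Final answer: 64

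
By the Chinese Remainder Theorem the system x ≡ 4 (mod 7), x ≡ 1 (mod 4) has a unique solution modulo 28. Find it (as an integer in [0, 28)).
The moduli 7, 4 are pairwise coprime, so by the CRT there is a unique solution mod 7·4 = 28.
Solve by successive substitution. Start with x ≡ 4 (mod 7).
  Combine with x ≡ 1 (mod 4): write x = 4 + 7·t and require 4 + 7·t ≡ 1 (mod 4), i.e. 7·t ≡ 1 − 4 ≡ 1 (mod 4). Since 7^(−1) ≡ 3 (mod 4) (7 ≡ 3 (mod 4)), t ≡ 3·1 ≡ 3 (mod 4). So x ≡ 4 + 7·3 = 25 (mod 28).
Unique solution in [0, 28): x = 25.

Final answer: x ≡ 25 (mod 28); the representative in [0, 28) is 25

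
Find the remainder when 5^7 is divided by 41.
20

Use repeated squaring. Binary(7) = 111. Walk through the bits of the exponent 7 left-to-right: at each bit after the leading one, square the running value, then multiply by 5 if the bit is 1 (always reducing mod 41):
  bit 1 = 1 (leading): start with 5.
  bit 2 = 1: square 5^2 = 25; bit is 1, so multiply 25·5 = 125 ≡ 2 (mod 41).
  bit 3 = 1: square 2^2 = 4; bit is 1, so multiply 4·5 = 20 (mod 41).
Final value: 5^7 ≡ 20 (mod 41).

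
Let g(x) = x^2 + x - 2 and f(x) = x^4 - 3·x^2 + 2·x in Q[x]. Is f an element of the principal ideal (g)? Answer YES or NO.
YES

In Q[x] the ideal (g) consists of all multiples of g, so f ∈ (g) iff g | f, i.e. iff the remainder of f on division by g is 0. Divide f by g (g is monic, so eliminate the leading term of the running remainder at each step):
  leading term x^4: subtract (x^2)·g(x) = x^4 + x^3 - 2·x^2, leaving -x^3 - x^2 + 2·x
  leading term -x^3: subtract (-x)·g(x) = -x^3 - x^2 + 2·x, leaving 0
The remainder is 0, so f(x) = g(x) · h(x) with h(x) = x^2 - x. Hence g | f, i.e. f ∈ (g).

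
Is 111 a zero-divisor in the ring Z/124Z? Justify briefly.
NO

gcd(111, 124) = 1, so 111 is a unit in Z/124Z (it has a multiplicative inverse). A unit cannot be a zero-divisor: if 111·b ≡ 0 then multiplying both sides by 111^(−1) gives b ≡ 0. So 111 is not a zero-divisor.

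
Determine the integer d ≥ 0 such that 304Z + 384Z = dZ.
In the PID Z, (a, b) is generated by gcd(a, b). Compute gcd(384, 304) with the extended Euclidean algorithm, tracking rows (r, s, t) with s·384 + t·304 = r:
  row A: (384, 1, 0)   [1·384 + 0·304 = 384]
  row B: (304, 0, 1)   [0·384 + 1·304 = 304]
  384 = 1·304 + 80   → row C = row A − 1·row B = (80, 1, −1)   [check: 1·384 − 1·304 = 80]
  304 = 3·80 + 64   → row D = row B − 3·row C = (64, −3, 4)   [check: −3·384 + 4·304 = 64]
  80 = 1·64 + 16   → row E = row C − 1·row D = (16, 4, −5)   [check: 4·384 − 5·304 = 16]
  64 = 4·16 + 0   → remainder 0, stop. gcd = 16 (last nonzero row E).
So gcd(304, 384) = 16, with Bézout identity 4·384 − 5·304 = 16. Containment (⊇): the Bézout identity exhibits 16 as an element of (304, 384), giving (16) ⊆ (304, 384). Containment (⊆): since 16 | 304 and 16 | 384 (304 = 16·19, 384 = 16·24), every Z-linear combination of 304 and 384 is divisible by 16, so (304, 384) ⊆ (16). Therefore (304, 384) = (16), d = 16.

Final answer: (304, 384) = (16); d = 16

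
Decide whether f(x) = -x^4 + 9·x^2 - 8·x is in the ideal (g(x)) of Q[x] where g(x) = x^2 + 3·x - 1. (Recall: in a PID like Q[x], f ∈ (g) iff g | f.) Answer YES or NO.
In Q[x] the ideal (g) consists of all multiples of g, so f ∈ (g) iff g | f, i.e. iff the remainder of f on division by g is 0. Divide f by g (g is monic, so eliminate the leading term of the running remainder at each step):
  leading term -x^4: subtract (-x^2)·g(x) = -x^4 - 3·x^3 + x^2, leaving 3·x^3 + 8·x^2 - 8·x
  leading term 3·x^3: subtract (3·x)·g(x) = 3·x^3 + 9·x^2 - 3·x, leaving -x^2 - 5·x
  leading term -x^2: subtract (-1)·g(x) = -x^2 - 3·x + 1, leaving -2·x - 1
The remainder r(x) = -2·x - 1 ≠ 0 (and deg r < deg g), so g ∤ f, i.e. f ∉ (g).

Final answer: NO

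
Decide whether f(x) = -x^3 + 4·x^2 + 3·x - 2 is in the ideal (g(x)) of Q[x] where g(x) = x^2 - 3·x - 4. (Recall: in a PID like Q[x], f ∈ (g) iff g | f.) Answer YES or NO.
In Q[x] the ideal (g) consists of all multiples of g, so f ∈ (g) iff g | f, i.e. iff the remainder of f on division by g is 0. Divide f by g (g is monic, so eliminate the leading term of the running remainder at each step):
  leading term -x^3: subtract (-x)·g(x) = -x^3 + 3·x^2 + 4·x, leaving x^2 - x - 2
  leading term x^2: subtract (1)·g(x) = x^2 - 3·x - 4, leaving 2·x + 2
The remainder r(x) = 2·x + 2 ≠ 0 (and deg r < deg g), so g ∤ f, i.e. f ∉ (g).

Final answer: NO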